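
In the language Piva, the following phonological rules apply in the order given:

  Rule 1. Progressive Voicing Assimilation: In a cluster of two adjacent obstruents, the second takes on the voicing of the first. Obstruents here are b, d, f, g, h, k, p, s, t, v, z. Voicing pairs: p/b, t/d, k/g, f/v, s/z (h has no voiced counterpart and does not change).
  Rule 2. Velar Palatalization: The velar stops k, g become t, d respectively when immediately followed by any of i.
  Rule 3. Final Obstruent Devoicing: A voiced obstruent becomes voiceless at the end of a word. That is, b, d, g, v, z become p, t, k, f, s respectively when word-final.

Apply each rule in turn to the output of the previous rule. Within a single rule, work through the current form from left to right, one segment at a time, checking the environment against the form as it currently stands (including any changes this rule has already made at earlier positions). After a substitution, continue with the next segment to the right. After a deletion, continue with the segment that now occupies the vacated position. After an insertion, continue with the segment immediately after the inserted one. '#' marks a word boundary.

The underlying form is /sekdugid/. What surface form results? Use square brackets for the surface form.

Rule 1 Progressive Voicing Assimilation: [sekdugid] → [sektugid]
Rule 2 Velar Palatalization: [sektugid] → [sektudid]
Rule 3 Final Obstruent Devoicing: [sektudid] → [sektudit]

[sektudit]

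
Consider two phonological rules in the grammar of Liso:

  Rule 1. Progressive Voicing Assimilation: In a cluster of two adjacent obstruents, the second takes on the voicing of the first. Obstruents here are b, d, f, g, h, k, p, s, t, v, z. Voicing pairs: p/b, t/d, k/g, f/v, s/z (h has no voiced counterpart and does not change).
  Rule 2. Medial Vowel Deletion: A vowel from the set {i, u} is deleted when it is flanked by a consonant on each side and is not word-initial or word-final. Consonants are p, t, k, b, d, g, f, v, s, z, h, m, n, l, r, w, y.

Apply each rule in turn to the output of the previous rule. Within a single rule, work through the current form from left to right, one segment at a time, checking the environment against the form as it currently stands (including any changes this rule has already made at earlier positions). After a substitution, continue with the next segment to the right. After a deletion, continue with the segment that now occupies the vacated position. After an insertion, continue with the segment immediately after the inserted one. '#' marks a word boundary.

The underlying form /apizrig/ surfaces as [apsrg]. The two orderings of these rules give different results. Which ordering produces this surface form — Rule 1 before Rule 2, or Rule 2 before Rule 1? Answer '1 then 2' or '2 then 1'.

2 then 1

Order 1 then 2:
  1 Progressive Voicing Assimilation: no change — [apizrig]
  2 Medial Vowel Deletion: [apizrig] → [apzrg]
  result: [apzrg]
Order 2 then 1:
  2 Medial Vowel Deletion: [apizrig] → [apzrg]
  1 Progressive Voicing Assimilation: [apzrg] → [apsrg]
  result: [apsrg]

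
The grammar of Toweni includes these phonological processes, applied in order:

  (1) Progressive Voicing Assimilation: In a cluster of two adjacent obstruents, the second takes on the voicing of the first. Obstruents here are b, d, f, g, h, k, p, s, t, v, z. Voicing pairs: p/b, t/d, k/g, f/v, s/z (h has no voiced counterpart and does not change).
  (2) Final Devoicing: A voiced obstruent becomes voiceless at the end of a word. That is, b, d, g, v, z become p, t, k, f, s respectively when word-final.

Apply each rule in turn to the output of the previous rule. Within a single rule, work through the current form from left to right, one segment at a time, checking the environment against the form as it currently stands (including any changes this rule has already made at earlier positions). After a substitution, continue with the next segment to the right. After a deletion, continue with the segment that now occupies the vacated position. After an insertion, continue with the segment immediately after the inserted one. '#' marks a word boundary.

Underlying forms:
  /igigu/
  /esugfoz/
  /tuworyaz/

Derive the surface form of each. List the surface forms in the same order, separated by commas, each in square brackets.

/igigu/:
  (1) Progressive Voicing Assimilation: no change — [igigu]
  (2) Final Devoicing: no change — [igigu]
/esugfoz/:
  (1) Progressive Voicing Assimilation: [esugfoz] → [esugvoz]
  (2) Final Devoicing: [esugvoz] → [esugvos]
/tuworyaz/:
  (1) Progressive Voicing Assimilation: no change — [tuworyaz]
  (2) Final Devoicing: [tuworyaz] → [tuworyas]

[igigu], [esugvos], [tuworyas]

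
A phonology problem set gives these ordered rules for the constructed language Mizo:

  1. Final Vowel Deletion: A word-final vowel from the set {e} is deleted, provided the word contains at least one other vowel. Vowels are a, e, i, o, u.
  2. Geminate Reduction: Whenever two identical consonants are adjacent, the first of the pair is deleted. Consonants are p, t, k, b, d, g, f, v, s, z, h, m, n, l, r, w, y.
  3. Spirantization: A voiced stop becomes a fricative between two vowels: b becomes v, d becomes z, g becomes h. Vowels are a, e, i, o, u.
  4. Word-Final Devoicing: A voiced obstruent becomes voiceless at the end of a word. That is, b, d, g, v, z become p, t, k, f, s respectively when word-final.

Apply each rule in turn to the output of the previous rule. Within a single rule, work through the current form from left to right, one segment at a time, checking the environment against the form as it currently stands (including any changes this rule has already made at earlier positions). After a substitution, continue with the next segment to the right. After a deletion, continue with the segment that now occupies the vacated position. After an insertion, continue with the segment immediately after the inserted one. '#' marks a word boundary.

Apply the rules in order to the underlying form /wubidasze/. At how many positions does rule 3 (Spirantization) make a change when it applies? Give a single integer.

2

1 Final Vowel Deletion: [wubidasze] → [wubidasz]
2 Geminate Reduction: no change — [wubidasz]
3 Spirantization: [wubidasz] → [wuvizasz]
4 Word-Final Devoicing: [wuvizasz] → [wuvizass]
Rule 3 changed 2 position(s).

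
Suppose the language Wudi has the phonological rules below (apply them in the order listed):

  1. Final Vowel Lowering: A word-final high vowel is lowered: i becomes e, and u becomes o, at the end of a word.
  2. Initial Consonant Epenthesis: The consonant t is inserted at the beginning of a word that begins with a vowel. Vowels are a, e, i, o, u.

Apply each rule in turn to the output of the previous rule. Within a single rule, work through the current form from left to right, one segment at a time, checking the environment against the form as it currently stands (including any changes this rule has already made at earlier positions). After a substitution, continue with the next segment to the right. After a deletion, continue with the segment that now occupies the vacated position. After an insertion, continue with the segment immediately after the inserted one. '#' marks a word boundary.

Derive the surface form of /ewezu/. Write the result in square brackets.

1 Final Vowel Lowering: [ewezu] → [ewezo]
2 Initial Consonant Epenthesis: [ewezo] → [tewezo]

[tewezo]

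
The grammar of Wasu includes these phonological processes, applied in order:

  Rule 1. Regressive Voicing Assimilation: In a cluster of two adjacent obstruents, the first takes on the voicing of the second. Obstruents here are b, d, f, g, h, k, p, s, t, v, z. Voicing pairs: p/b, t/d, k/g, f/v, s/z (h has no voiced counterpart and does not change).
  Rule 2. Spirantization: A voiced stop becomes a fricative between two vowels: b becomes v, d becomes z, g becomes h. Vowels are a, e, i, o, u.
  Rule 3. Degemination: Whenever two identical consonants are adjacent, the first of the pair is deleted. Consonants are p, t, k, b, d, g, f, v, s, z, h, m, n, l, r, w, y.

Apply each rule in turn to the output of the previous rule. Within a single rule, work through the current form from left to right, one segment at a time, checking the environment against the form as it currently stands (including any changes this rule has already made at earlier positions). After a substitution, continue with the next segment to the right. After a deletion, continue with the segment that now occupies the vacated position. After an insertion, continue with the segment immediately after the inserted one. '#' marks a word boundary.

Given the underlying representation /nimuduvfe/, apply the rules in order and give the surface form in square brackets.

Rule 1 Regressive Voicing Assimilation: [nimuduvfe] → [nimuduffe]
Rule 2 Spirantization: [nimuduffe] → [nimuzuffe]
Rule 3 Degemination: [nimuzuffe] → [nimuzufe]

[nimuzufe]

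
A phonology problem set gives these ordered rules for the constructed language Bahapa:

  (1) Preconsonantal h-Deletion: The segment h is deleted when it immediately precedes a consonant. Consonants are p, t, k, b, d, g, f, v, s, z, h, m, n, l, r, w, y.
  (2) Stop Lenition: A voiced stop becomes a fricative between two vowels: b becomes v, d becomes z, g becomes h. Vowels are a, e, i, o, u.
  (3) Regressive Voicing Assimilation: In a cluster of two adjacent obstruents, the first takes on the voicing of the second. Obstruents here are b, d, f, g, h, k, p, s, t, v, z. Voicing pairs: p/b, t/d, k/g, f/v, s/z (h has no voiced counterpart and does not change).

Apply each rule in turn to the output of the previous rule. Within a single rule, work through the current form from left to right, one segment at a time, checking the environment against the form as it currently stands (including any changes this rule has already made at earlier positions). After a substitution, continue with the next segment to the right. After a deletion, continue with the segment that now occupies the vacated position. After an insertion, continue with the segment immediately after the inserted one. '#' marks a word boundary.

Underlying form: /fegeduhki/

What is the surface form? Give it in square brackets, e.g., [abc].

[fehezuki]

(1) Preconsonantal h-Deletion: [fegeduhki] → [fegeduki]
(2) Stop Lenition: [fegeduki] → [fehezuki]
(3) Regressive Voicing Assimilation: no change — [fehezuki]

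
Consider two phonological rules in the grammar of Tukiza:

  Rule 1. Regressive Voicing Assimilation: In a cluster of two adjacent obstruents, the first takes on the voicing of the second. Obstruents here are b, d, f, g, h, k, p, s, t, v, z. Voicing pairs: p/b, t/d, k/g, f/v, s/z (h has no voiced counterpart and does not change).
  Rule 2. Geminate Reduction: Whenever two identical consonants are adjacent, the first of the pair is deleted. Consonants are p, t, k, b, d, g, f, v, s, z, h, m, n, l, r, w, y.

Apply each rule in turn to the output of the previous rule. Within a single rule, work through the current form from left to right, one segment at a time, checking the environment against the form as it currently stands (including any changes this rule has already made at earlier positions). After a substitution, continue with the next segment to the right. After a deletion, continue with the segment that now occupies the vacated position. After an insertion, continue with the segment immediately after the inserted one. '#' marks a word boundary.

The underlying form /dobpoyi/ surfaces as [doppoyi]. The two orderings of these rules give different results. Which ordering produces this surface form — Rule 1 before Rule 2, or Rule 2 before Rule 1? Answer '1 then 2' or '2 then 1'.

Order 1 then 2:
  1 Regressive Voicing Assimilation: [dobpoyi] → [doppoyi]
  2 Geminate Reduction: [doppoyi] → [dopoyi]
  result: [dopoyi]
Order 2 then 1:
  2 Geminate Reduction: no change — [dobpoyi]
  1 Regressive Voicing Assimilation: [dobpoyi] → [doppoyi]
  result: [doppoyi]

2 then 1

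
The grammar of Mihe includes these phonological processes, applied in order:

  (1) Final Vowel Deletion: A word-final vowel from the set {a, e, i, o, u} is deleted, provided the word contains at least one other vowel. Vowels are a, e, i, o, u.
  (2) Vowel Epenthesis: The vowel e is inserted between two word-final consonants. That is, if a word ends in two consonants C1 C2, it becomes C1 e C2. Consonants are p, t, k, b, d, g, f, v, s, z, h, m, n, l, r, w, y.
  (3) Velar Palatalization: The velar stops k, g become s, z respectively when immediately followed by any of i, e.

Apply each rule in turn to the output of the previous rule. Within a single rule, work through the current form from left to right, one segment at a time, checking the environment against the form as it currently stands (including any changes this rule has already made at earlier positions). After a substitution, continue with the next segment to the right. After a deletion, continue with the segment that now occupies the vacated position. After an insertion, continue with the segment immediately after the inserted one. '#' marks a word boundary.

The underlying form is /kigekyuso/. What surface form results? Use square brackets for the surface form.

(1) Final Vowel Deletion: [kigekyuso] → [kigekyus]
(2) Vowel Epenthesis: no change — [kigekyus]
(3) Velar Palatalization: [kigekyus] → [sizekyus]

[sizekyus]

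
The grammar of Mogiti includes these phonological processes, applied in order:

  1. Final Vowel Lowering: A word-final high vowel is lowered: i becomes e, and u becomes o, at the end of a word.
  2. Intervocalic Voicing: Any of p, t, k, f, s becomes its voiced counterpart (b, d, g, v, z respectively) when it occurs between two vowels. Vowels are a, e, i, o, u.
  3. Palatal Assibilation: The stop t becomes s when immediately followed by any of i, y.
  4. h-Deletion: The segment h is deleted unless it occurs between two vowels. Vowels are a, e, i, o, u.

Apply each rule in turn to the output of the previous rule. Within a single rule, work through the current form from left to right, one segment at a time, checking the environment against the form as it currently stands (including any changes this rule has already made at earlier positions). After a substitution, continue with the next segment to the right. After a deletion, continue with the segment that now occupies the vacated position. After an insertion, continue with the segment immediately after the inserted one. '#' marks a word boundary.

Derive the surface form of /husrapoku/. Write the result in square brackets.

[usrabogo]

1 Final Vowel Lowering: [husrapoku] → [husrapoko]
2 Intervocalic Voicing: [husrapoko] → [husrabogo]
3 Palatal Assibilation: no change — [husrabogo]
4 h-Deletion: [husrabogo] → [usrabogo]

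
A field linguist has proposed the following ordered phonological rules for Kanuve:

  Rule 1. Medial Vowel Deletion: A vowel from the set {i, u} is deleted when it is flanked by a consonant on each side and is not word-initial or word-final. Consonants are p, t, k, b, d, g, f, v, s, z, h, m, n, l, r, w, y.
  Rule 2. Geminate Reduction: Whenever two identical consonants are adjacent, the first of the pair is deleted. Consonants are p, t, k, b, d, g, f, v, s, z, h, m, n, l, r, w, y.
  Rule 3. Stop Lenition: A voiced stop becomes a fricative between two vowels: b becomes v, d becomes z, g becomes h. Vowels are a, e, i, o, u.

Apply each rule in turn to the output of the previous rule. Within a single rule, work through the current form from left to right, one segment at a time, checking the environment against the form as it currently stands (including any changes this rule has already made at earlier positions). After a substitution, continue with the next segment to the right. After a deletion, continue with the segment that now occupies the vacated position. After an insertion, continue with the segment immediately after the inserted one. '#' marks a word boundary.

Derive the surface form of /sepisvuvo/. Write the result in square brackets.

Rule 1 Medial Vowel Deletion: [sepisvuvo] → [sepsvvo]
Rule 2 Geminate Reduction: [sepsvvo] → [sepsvo]
Rule 3 Stop Lenition: no change — [sepsvo]

[sepsvo]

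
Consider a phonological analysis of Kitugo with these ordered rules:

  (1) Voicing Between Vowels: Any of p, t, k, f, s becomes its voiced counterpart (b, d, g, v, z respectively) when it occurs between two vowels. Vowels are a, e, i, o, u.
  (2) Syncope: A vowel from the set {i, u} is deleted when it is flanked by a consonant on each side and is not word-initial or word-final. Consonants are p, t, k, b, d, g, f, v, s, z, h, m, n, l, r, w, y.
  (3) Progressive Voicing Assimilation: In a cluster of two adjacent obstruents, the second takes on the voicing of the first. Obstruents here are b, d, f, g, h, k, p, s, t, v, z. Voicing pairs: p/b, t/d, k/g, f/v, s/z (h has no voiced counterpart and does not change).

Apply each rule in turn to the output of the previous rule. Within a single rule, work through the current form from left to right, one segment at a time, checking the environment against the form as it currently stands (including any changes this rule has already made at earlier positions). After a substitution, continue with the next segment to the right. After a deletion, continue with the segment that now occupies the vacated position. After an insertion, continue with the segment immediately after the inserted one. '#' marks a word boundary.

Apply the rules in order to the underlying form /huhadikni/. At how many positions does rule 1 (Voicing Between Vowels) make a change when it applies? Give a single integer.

(1) Voicing Between Vowels: no change — [huhadikni]
(2) Syncope: [huhadikni] → [hhadkni]
(3) Progressive Voicing Assimilation: [hhadkni] → [hhadgni]
Rule 1 changed 0 position(s).

0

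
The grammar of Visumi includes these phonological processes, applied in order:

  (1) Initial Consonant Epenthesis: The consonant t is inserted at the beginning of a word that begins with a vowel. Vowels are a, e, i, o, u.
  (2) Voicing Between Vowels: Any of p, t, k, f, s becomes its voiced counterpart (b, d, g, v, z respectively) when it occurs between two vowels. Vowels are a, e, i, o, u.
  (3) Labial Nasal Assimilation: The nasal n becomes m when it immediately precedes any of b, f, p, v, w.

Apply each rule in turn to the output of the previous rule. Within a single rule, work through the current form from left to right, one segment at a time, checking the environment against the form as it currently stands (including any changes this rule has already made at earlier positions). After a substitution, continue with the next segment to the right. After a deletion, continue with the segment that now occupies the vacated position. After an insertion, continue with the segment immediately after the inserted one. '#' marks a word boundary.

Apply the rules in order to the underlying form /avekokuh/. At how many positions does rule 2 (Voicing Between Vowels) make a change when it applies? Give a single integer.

2

(1) Initial Consonant Epenthesis: [avekokuh] → [tavekokuh]
(2) Voicing Between Vowels: [tavekokuh] → [tavegoguh]
(3) Labial Nasal Assimilation: no change — [tavegoguh]
Rule 2 changed 2 position(s).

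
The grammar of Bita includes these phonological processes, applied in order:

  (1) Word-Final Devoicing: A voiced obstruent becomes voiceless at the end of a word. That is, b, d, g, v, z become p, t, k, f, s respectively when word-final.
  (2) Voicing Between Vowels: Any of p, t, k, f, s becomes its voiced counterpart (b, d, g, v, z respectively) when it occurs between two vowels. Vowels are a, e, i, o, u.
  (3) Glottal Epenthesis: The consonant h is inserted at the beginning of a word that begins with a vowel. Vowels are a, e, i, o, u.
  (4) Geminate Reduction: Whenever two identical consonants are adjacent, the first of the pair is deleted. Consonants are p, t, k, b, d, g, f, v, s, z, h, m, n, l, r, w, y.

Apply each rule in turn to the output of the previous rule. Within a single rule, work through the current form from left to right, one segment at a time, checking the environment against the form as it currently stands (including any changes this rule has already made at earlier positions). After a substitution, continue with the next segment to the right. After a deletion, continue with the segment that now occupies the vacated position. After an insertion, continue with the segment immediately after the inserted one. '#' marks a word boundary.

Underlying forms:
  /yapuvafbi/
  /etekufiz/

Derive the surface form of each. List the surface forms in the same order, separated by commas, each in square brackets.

[yabuvafbi], [hedeguvis]

/yapuvafbi/:
  (1) Word-Final Devoicing: no change — [yapuvafbi]
  (2) Voicing Between Vowels: [yapuvafbi] → [yabuvafbi]
  (3) Glottal Epenthesis: no change — [yabuvafbi]
  (4) Geminate Reduction: no change — [yabuvafbi]
/etekufiz/:
  (1) Word-Final Devoicing: [etekufiz] → [etekufis]
  (2) Voicing Between Vowels: [etekufis] → [edeguvis]
  (3) Glottal Epenthesis: [edeguvis] → [hedeguvis]
  (4) Geminate Reduction: no change — [hedeguvis]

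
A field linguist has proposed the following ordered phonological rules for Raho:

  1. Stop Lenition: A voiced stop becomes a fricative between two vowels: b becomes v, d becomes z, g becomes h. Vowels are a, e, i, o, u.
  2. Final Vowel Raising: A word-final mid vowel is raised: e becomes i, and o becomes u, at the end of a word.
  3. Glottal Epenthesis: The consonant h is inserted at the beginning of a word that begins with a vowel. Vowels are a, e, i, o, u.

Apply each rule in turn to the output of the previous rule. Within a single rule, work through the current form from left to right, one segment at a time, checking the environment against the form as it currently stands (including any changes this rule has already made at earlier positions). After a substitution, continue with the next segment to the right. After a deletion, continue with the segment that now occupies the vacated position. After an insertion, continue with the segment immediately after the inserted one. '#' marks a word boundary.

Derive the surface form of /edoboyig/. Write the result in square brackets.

[hezovoyig]

1 Stop Lenition: [edoboyig] → [ezovoyig]
2 Final Vowel Raising: no change — [ezovoyig]
3 Glottal Epenthesis: [ezovoyig] → [hezovoyig]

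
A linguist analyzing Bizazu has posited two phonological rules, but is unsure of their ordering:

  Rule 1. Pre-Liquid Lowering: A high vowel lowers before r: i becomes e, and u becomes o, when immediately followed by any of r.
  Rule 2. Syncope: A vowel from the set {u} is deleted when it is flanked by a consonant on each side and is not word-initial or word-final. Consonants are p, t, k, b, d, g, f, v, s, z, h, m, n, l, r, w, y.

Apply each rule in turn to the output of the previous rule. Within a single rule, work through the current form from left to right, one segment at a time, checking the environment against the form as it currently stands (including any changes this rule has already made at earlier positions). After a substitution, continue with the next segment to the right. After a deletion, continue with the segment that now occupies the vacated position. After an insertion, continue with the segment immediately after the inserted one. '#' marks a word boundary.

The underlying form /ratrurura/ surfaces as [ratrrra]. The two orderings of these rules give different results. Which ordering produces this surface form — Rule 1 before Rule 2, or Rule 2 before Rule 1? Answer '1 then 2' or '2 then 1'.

2 then 1

Order 1 then 2:
  1 Pre-Liquid Lowering: [ratrurura] → [ratrorora]
  2 Syncope: no change — [ratrorora]
  result: [ratrorora]
Order 2 then 1:
  2 Syncope: [ratrurura] → [ratrrra]
  1 Pre-Liquid Lowering: no change — [ratrrra]
  result: [ratrrra]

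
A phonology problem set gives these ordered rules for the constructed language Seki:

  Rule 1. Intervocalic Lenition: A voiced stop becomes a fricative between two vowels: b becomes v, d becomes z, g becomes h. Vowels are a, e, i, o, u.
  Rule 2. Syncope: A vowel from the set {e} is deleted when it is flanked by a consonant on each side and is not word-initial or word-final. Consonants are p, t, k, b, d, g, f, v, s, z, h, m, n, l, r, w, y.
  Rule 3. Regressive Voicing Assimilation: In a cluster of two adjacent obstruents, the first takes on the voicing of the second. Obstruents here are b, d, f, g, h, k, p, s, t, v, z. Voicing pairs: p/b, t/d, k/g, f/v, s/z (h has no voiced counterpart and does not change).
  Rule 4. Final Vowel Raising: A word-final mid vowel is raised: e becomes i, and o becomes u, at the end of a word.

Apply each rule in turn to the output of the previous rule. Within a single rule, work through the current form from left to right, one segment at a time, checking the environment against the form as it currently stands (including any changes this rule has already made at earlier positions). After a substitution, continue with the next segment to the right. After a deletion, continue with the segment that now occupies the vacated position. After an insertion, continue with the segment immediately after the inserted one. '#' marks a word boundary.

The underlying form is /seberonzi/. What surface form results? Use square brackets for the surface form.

Rule 1 Intervocalic Lenition: [seberonzi] → [severonzi]
Rule 2 Syncope: [severonzi] → [svronzi]
Rule 3 Regressive Voicing Assimilation: [svronzi] → [zvronzi]
Rule 4 Final Vowel Raising: no change — [zvronzi]

[zvronzi]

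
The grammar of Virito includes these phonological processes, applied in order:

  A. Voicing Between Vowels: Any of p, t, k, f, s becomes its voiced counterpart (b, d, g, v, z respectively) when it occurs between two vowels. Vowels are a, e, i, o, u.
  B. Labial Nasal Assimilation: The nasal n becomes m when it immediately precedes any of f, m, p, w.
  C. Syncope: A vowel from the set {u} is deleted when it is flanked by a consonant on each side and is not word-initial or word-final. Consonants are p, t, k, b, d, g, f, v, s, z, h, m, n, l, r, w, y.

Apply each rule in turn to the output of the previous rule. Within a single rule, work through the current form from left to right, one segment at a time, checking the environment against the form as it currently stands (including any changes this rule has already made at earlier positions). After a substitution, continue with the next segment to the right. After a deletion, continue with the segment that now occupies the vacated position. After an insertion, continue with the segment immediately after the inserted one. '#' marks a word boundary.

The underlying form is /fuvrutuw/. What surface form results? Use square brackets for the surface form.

A Voicing Between Vowels: [fuvrutuw] → [fuvruduw]
B Labial Nasal Assimilation: no change — [fuvruduw]
C Syncope: [fuvruduw] → [fvrdw]

[fvrdw]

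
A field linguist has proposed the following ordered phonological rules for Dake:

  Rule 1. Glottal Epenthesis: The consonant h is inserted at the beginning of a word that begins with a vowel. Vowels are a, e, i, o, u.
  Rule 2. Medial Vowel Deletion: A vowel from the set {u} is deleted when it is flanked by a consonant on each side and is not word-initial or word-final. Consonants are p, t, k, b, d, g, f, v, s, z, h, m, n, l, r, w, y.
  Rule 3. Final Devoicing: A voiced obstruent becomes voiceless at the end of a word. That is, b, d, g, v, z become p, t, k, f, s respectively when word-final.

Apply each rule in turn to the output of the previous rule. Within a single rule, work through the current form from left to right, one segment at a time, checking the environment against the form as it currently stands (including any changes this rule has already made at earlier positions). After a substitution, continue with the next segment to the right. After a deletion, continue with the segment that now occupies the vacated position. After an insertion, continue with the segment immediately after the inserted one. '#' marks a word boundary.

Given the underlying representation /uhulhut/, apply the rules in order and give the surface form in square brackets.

[hhlht]

Rule 1 Glottal Epenthesis: [uhulhut] → [huhulhut]
Rule 2 Medial Vowel Deletion: [huhulhut] → [hhlht]
Rule 3 Final Devoicing: no change — [hhlht]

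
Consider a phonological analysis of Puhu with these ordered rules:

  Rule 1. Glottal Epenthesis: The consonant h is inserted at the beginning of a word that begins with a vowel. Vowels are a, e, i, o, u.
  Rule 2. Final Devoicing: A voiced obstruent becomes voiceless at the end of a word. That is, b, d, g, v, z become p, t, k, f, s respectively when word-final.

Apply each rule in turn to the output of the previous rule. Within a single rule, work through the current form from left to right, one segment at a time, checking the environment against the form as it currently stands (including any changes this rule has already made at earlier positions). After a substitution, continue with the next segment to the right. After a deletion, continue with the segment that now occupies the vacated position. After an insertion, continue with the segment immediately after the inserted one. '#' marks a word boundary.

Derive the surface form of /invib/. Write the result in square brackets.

Rule 1 Glottal Epenthesis: [invib] → [hinvib]
Rule 2 Final Devoicing: [hinvib] → [hinvip]

[hinvip]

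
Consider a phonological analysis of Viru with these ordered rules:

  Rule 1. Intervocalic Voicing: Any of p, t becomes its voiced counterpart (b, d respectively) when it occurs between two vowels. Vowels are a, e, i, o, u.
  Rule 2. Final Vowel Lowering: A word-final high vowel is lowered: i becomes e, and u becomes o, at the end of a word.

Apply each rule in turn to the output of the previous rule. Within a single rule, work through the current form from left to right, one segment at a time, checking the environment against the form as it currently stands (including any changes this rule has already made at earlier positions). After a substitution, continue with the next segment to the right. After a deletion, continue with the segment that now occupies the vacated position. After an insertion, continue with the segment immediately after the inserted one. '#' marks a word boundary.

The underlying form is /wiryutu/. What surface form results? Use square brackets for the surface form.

Rule 1 Intervocalic Voicing: [wiryutu] → [wiryudu]
Rule 2 Final Vowel Lowering: [wiryudu] → [wiryudo]

[wiryudo]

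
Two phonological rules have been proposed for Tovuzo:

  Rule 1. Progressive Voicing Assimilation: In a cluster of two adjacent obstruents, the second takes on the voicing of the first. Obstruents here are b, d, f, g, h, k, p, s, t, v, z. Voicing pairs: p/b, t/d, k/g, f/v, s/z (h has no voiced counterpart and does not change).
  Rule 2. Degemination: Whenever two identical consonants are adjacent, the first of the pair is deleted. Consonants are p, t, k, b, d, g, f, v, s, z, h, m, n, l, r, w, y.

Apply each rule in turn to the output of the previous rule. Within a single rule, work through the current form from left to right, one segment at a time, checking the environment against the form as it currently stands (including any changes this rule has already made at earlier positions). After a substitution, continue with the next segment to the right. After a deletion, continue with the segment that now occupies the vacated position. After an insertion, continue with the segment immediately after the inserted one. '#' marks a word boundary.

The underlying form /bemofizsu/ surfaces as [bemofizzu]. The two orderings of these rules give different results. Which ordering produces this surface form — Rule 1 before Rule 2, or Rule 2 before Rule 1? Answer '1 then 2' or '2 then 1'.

Order 1 then 2:
  1 Progressive Voicing Assimilation: [bemofizsu] → [bemofizzu]
  2 Degemination: [bemofizzu] → [bemofizu]
  result: [bemofizu]
Order 2 then 1:
  2 Degemination: no change — [bemofizsu]
  1 Progressive Voicing Assimilation: [bemofizsu] → [bemofizzu]
  result: [bemofizzu]

2 then 1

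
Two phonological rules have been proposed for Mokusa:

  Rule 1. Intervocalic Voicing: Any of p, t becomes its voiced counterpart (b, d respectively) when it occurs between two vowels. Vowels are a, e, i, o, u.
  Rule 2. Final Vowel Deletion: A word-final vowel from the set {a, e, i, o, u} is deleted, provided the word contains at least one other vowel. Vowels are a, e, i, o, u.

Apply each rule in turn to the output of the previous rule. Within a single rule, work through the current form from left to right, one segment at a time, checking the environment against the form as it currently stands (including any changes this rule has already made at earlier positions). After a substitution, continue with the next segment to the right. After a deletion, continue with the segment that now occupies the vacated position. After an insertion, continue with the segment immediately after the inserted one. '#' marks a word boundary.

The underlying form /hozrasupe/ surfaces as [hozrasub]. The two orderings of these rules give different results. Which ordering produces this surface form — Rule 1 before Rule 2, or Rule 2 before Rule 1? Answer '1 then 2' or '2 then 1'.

Order 1 then 2:
  1 Intervocalic Voicing: [hozrasupe] → [hozrasube]
  2 Final Vowel Deletion: [hozrasube] → [hozrasub]
  result: [hozrasub]
Order 2 then 1:
  2 Final Vowel Deletion: [hozrasupe] → [hozrasup]
  1 Intervocalic Voicing: no change — [hozrasup]
  result: [hozrasup]

1 then 2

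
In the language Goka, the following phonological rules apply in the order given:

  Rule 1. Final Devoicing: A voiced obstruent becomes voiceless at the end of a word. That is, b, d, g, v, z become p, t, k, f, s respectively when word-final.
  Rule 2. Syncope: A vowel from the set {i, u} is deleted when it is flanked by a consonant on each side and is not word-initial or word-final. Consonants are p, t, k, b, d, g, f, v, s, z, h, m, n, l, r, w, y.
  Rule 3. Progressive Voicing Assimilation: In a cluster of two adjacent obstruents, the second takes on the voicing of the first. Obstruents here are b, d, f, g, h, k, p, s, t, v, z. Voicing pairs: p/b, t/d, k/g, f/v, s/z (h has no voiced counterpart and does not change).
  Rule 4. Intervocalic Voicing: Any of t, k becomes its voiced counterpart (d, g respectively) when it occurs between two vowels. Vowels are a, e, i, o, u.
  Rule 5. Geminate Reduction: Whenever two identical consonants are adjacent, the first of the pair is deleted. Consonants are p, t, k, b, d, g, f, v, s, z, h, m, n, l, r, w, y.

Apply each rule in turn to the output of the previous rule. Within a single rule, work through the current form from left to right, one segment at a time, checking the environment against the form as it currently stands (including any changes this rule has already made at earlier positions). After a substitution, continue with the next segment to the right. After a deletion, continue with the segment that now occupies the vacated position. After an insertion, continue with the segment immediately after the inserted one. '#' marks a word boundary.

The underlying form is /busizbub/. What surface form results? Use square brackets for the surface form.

Rule 1 Final Devoicing: [busizbub] → [busizbup]
Rule 2 Syncope: [busizbup] → [bszbp]
Rule 3 Progressive Voicing Assimilation: [bszbp] → [bzzbb]
Rule 4 Intervocalic Voicing: no change — [bzzbb]
Rule 5 Geminate Reduction: [bzzbb] → [bzb]

[bzb]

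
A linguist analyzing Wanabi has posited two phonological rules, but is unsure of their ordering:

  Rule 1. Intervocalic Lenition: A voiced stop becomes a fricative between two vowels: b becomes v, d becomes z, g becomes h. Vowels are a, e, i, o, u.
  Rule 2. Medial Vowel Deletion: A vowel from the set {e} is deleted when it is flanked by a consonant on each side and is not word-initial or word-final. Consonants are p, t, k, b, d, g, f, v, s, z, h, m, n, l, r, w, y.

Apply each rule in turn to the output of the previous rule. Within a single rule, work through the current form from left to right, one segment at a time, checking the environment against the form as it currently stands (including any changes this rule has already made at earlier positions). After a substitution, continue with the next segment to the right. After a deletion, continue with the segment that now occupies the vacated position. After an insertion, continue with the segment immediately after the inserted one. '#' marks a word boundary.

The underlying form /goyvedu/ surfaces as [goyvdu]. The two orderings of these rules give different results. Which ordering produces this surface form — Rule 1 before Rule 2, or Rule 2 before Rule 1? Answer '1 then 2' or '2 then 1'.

2 then 1

Order 1 then 2:
  1 Intervocalic Lenition: [goyvedu] → [goyvezu]
  2 Medial Vowel Deletion: [goyvezu] → [goyvzu]
  result: [goyvzu]
Order 2 then 1:
  2 Medial Vowel Deletion: [goyvedu] → [goyvdu]
  1 Intervocalic Lenition: no change — [goyvdu]
  result: [goyvdu]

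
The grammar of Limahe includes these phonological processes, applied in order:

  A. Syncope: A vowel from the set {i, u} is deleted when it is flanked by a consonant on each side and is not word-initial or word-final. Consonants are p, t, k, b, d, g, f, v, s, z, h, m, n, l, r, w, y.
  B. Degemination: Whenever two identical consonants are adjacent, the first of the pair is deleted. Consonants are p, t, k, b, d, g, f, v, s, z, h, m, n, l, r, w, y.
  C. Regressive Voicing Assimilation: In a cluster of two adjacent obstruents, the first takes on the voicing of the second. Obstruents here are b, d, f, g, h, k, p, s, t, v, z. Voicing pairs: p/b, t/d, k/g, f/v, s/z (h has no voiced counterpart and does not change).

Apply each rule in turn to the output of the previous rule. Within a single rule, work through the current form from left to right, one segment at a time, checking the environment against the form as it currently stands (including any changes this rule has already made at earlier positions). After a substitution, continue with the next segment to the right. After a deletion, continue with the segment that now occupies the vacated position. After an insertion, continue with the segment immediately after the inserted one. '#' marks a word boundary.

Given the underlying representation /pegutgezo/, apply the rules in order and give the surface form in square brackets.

[pekdgezo]

A Syncope: [pegutgezo] → [pegtgezo]
B Degemination: no change — [pegtgezo]
C Regressive Voicing Assimilation: [pegtgezo] → [pekdgezo]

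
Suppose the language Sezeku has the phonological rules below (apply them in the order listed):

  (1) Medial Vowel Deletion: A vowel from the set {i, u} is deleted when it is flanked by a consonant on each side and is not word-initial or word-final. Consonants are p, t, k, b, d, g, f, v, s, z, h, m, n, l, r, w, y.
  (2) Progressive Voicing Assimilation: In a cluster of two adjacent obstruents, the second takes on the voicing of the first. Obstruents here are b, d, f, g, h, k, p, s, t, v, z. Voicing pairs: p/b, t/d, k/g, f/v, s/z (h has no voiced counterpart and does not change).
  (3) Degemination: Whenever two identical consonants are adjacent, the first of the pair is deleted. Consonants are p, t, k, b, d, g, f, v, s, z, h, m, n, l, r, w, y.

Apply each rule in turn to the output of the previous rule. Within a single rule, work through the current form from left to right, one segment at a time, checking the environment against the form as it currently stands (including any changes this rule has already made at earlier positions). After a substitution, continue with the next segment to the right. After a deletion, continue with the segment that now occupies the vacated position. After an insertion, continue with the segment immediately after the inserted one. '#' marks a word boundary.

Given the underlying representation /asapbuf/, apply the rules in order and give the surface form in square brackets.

[asapf]

(1) Medial Vowel Deletion: [asapbuf] → [asapbf]
(2) Progressive Voicing Assimilation: [asapbf] → [asappf]
(3) Degemination: [asappf] → [asapf]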